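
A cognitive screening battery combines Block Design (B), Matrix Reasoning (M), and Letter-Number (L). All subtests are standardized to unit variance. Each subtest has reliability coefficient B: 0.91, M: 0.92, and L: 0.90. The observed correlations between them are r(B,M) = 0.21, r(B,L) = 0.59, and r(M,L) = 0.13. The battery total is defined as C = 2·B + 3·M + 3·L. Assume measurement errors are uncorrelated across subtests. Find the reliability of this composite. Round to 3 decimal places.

0.942

Var(C) = 2² + 3² + 3² + 2·[6·0.21 + 6·0.59 + 9·0.13] = 22 + 11.94 = 33.94.
With uncorrelated errors the cross-covariances are all true-score covariance, so they carry over unchanged; only the diagonal terms shrink to ρᵢσᵢ².
True-score variance = [2²·0.91 + 3²·0.92 + 3²·0.90] + 11.94 = 20.02 + 11.94 = 31.96.
Reliability = 31.96 / 33.94 = 0.942.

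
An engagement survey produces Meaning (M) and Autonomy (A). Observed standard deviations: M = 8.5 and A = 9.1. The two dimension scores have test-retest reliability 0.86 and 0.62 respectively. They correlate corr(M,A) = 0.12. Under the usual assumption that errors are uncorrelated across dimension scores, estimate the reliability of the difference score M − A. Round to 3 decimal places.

Var(M−A) = 8.5² + 9.1² − 2·8.5·9.1·0.12 = 155.06 − 18.564 = 136.496.
Because errors are independent across components, Cov(Tᵢ,Tⱼ) = Cov(Xᵢ,Xⱼ); the off-diagonal part of the true-score variance is the same as above.
True-score variance = [8.5²·0.86 + 9.1²·0.62] − 18.564 = 113.477 − 18.564 = 94.9132.
Reliability = 94.9132 / 136.496 = 0.695.

0.695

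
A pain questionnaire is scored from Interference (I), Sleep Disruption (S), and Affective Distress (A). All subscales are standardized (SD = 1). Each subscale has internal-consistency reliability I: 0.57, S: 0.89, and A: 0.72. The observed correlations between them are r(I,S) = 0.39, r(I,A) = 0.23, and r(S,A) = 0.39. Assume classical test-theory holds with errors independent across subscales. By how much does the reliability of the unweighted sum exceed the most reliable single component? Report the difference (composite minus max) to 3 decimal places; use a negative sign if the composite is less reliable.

Var(sum) = 3 + 2.02 = 5.02; true-score variance = 2.18 + 2.02 = 4.2; composite reliability = 0.8367.
Max component reliability = 0.8900.
Difference = 0.8367 − 0.8900 = -0.053.

-0.053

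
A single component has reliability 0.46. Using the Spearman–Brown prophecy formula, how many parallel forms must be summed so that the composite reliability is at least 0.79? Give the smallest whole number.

k ≥ ρ*(1−ρ₁)/(ρ₁(1−ρ*)) = 0.79·0.54 / (0.46·0.21) = 4.416.
Smallest integer k = 5.

5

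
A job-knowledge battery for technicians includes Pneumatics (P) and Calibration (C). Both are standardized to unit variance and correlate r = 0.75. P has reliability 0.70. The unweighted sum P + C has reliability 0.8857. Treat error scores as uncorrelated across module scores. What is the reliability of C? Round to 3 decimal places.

0.900

Var(P+C) = 2 + 2·0.75 = 3.500.
True-score variance = ρ_P + ρ_C + 2·0.75, so 0.8857 = (0.70 + ρ_C + 1.50) / 3.500.
ρ_C = 0.8857·3.500 − 0.70 − 1.50 = 0.900.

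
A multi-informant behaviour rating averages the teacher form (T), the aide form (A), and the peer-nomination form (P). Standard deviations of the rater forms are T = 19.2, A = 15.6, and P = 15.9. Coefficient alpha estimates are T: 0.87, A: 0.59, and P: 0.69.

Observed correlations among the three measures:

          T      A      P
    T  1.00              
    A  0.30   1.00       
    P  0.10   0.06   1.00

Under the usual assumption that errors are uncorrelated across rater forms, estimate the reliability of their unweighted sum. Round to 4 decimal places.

Var(T+A+P) = 19.2² + 15.6² + 15.9² + 2·[19.2·15.6·0.30 + 19.2·15.9·0.10 + 15.6·15.9·0.06] = 864.81 + 270.533 = 1135.34.
With uncorrelated errors the cross-covariances are all true-score covariance, so they carry over unchanged; only the diagonal terms shrink to ρᵢσᵢ².
True-score variance = [19.2²·0.87 + 15.6²·0.59 + 15.9²·0.69] + 270.533 = 638.738 + 270.533 = 909.271.
Reliability = 909.271 / 1135.34 = 0.8009.

0.8009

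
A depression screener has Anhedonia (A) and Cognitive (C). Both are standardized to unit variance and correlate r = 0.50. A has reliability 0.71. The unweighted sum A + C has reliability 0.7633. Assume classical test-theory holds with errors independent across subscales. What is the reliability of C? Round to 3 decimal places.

Var(A+C) = 2 + 2·0.50 = 3.000.
True-score variance = ρ_A + ρ_C + 2·0.50, so 0.7633 = (0.71 + ρ_C + 1.00) / 3.000.
ρ_C = 0.7633·3.000 − 0.71 − 1.00 = 0.580.

0.580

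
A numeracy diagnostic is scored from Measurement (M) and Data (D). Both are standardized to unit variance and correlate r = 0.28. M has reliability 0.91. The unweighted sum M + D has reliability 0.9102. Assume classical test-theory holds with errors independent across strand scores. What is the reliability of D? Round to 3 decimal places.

Var(M+D) = 2 + 2·0.28 = 2.560.
True-score variance = ρ_M + ρ_D + 2·0.28, so 0.9102 = (0.91 + ρ_D + 0.56) / 2.560.
ρ_D = 0.9102·2.560 − 0.91 − 0.56 = 0.860.

0.860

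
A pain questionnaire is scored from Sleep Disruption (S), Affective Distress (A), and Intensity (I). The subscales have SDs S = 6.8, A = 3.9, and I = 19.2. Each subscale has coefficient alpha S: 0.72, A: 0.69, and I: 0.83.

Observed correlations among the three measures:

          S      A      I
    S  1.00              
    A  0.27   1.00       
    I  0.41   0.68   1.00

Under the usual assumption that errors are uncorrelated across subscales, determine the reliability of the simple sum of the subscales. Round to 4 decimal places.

0.8770

Var(S+A+I) = 6.8² + 3.9² + 19.2² + 2·[6.8·3.9·0.27 + 6.8·19.2·0.41 + 3.9·19.2·0.68] = 430.09 + 223.217 = 653.307.
Under uncorrelated errors the observed covariances equal the true-score covariances, so only the own-variance terms attenuate.
True-score variance = [6.8²·0.72 + 3.9²·0.69 + 19.2²·0.83] + 223.217 = 349.759 + 223.217 = 572.976.
Reliability = 572.976 / 653.307 = 0.8770.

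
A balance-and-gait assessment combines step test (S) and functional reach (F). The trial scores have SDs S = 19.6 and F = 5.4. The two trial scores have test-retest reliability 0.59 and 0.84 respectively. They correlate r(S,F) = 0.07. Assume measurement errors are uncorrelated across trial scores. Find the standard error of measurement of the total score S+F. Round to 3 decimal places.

12.735

Var(total) = 413.32 + 14.8176 = 428.138.
True-score variance = 251.149 + 14.8176 = 265.966, so reliability = 0.6212.
Error variance = 428.138 − 265.966 = 162.171; SEM = √162.171 = 12.735.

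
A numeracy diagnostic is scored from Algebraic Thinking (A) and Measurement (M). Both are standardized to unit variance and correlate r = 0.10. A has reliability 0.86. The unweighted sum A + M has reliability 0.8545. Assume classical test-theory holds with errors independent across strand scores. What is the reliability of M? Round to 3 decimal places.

Var(A+M) = 2 + 2·0.10 = 2.200.
True-score variance = ρ_A + ρ_M + 2·0.10, so 0.8545 = (0.86 + ρ_M + 0.20) / 2.200.
ρ_M = 0.8545·2.200 − 0.86 − 0.20 = 0.820.

0.820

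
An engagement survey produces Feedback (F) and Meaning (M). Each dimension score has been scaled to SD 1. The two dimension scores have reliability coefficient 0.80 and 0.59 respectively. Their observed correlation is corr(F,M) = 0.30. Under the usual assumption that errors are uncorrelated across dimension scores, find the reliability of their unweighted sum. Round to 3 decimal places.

Var(F+M) = 2 + 2·[0.30] = 2 + 0.6 = 2.6.
With uncorrelated errors the cross-covariances are all true-score covariance, so they carry over unchanged; only the diagonal terms shrink to ρᵢσᵢ².
True-score variance = [0.80 + 0.59] + 0.6 = 1.39 + 0.6 = 1.99.
Reliability = 1.99 / 2.6 = 0.765.

0.765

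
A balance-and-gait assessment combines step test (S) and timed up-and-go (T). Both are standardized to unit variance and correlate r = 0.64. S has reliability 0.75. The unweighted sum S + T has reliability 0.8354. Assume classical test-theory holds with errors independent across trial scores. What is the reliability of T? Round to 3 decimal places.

Var(S+T) = 2 + 2·0.64 = 3.280.
True-score variance = ρ_S + ρ_T + 2·0.64, so 0.8354 = (0.75 + ρ_T + 1.28) / 3.280.
ρ_T = 0.8354·3.280 − 0.75 − 1.28 = 0.710.

0.710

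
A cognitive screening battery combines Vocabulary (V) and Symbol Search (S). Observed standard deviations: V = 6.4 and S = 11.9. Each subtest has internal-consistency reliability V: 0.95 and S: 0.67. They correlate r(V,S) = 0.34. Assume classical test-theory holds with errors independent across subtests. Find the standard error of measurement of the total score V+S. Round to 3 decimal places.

6.984

Var(total) = 182.57 + 51.7888 = 234.359.
True-score variance = 133.791 + 51.7888 = 185.58, so reliability = 0.7919.
Error variance = 234.359 − 185.58 = 48.7793; SEM = √48.7793 = 6.984.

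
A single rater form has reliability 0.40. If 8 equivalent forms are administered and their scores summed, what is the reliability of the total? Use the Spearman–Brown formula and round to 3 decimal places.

ρ_k = kρ / (1 + (k−1)ρ) = 8·0.40 / (1 + 7·0.40) = 3.200 / 3.800 = 0.842.

0.842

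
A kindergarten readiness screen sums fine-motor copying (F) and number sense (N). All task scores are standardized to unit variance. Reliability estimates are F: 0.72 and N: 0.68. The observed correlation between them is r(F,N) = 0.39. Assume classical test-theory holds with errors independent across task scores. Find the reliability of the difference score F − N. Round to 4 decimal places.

Var(F−N) = 1 + 1 − 2·0.39 = 2 − 0.78 = 1.22.
With uncorrelated errors the cross-covariances are all true-score covariance, so they carry over unchanged; only the diagonal terms shrink to ρᵢσᵢ².
True-score variance = [0.72 + 0.68] − 0.78 = 1.4 − 0.78 = 0.62.
Reliability = 0.62 / 1.22 = 0.5082.

0.5082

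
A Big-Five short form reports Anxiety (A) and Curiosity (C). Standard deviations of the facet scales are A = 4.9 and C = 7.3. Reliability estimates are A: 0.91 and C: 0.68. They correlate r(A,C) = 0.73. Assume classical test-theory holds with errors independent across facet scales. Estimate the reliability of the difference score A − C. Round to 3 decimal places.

Var(A−C) = 4.9² + 7.3² − 2·4.9·7.3·0.73 = 77.3 − 52.2242 = 25.0758.
Under uncorrelated errors the observed covariances equal the true-score covariances, so only the own-variance terms attenuate.
True-score variance = [4.9²·0.91 + 7.3²·0.68] − 52.2242 = 58.0863 − 52.2242 = 5.8621.
Reliability = 5.8621 / 25.0758 = 0.234.

0.234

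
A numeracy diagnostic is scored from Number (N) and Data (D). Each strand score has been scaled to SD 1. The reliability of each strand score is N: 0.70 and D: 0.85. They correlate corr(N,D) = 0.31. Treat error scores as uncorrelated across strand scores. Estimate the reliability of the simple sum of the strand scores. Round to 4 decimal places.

0.8282

Var(N+D) = 2 + 2·[0.31] = 2 + 0.62 = 2.62.
Because errors are independent across components, Cov(Tᵢ,Tⱼ) = Cov(Xᵢ,Xⱼ); the off-diagonal part of the true-score variance is the same as above.
True-score variance = [0.70 + 0.85] + 0.62 = 1.55 + 0.62 = 2.17.
Reliability = 2.17 / 2.62 = 0.8282.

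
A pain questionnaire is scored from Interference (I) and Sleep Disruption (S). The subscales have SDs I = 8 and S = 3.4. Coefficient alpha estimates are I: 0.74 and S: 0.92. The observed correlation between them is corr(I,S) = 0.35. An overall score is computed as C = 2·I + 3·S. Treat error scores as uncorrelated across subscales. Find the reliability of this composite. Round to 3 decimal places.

0.842

Var(C) = 2²·8² + 3²·3.4² + 2·[6·8·3.4·0.35] = 360.04 + 114.24 = 474.28.
With uncorrelated errors the cross-covariances are all true-score covariance, so they carry over unchanged; only the diagonal terms shrink to ρᵢσᵢ².
True-score variance = [2²·8²·0.74 + 3²·3.4²·0.92] + 114.24 = 285.157 + 114.24 = 399.397.
Reliability = 399.397 / 474.28 = 0.842.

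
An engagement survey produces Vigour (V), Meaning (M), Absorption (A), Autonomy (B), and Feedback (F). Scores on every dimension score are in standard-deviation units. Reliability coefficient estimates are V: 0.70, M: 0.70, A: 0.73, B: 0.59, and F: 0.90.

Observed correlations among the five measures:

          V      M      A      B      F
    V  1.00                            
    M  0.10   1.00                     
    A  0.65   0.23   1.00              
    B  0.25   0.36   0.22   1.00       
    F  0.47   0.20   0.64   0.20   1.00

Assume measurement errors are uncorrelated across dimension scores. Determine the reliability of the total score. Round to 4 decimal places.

Var(V+M+A+B+F) = 5 + 2·[0.10 + 0.65 + 0.25 + 0.47 + 0.23 + 0.36 + 0.20 + 0.22 + 0.64 + 0.20] = 5 + 6.64 = 11.64.
With uncorrelated errors the cross-covariances are all true-score covariance, so they carry over unchanged; only the diagonal terms shrink to ρᵢσᵢ².
True-score variance = [0.70 + 0.70 + 0.73 + 0.59 + 0.90] + 6.64 = 3.62 + 6.64 = 10.26.
Reliability = 10.26 / 11.64 = 0.8814.

0.8814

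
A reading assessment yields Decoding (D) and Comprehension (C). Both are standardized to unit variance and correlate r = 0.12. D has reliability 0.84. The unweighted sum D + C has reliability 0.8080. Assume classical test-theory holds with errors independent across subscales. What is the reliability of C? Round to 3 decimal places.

Var(D+C) = 2 + 2·0.12 = 2.240.
True-score variance = ρ_D + ρ_C + 2·0.12, so 0.8080 = (0.84 + ρ_C + 0.24) / 2.240.
ρ_C = 0.8080·2.240 − 0.84 − 0.24 = 0.730.

0.730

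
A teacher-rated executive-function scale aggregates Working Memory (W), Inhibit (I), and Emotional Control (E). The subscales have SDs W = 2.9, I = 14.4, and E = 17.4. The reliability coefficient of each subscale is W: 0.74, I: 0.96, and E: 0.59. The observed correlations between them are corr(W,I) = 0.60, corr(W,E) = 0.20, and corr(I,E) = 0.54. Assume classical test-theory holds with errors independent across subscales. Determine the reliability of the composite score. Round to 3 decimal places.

0.843

Var(W+I+E) = 2.9² + 14.4² + 17.4² + 2·[2.9·14.4·0.60 + 2.9·17.4·0.20 + 14.4·17.4·0.54] = 518.53 + 340.901 = 859.431.
With uncorrelated errors the cross-covariances are all true-score covariance, so they carry over unchanged; only the diagonal terms shrink to ρᵢσᵢ².
True-score variance = [2.9²·0.74 + 14.4²·0.96 + 17.4²·0.59] + 340.901 = 383.917 + 340.901 = 724.818.
Reliability = 724.818 / 859.431 = 0.843.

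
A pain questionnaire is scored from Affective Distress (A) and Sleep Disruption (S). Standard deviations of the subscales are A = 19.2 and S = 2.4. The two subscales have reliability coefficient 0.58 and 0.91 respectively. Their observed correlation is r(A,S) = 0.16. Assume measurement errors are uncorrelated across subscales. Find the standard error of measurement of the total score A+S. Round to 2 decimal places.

Var(total) = 374.4 + 14.7456 = 389.146.
True-score variance = 219.053 + 14.7456 = 233.798, so reliability = 0.6008.
Error variance = 389.146 − 233.798 = 155.347; SEM = √155.347 = 12.46.

12.46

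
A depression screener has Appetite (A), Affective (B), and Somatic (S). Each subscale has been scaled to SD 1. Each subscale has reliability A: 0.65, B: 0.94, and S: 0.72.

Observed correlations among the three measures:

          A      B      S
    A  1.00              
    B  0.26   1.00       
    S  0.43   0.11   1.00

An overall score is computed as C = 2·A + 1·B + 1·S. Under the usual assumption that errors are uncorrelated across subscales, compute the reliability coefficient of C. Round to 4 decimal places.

0.8062

Var(C) = 2² + 1 + 1 + 2·[2·0.26 + 2·0.43 + 0.11] = 6 + 2.98 = 8.98.
With uncorrelated errors the cross-covariances are all true-score covariance, so they carry over unchanged; only the diagonal terms shrink to ρᵢσᵢ².
True-score variance = [2²·0.65 + 0.94 + 0.72] + 2.98 = 4.26 + 2.98 = 7.24.
Reliability = 7.24 / 8.98 = 0.8062.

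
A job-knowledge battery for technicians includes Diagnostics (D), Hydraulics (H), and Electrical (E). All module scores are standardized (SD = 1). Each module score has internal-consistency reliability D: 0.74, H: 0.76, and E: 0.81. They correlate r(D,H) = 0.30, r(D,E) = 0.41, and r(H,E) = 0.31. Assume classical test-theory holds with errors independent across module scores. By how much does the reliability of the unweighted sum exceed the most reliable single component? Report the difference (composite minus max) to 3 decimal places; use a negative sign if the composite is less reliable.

0.053

Var(sum) = 3 + 2.04 = 5.04; true-score variance = 2.31 + 2.04 = 4.35; composite reliability = 0.8631.
Max component reliability = 0.8100.
Difference = 0.8631 − 0.8100 = 0.053.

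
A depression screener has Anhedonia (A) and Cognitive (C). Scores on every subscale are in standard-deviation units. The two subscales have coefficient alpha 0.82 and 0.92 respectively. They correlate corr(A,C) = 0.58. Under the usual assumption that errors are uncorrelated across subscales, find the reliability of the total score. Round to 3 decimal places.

Var(A+C) = 2 + 2·[0.58] = 2 + 1.16 = 3.16.
With uncorrelated errors the cross-covariances are all true-score covariance, so they carry over unchanged; only the diagonal terms shrink to ρᵢσᵢ².
True-score variance = [0.82 + 0.92] + 1.16 = 1.74 + 1.16 = 2.9.
Reliability = 2.9 / 3.16 = 0.918.

0.918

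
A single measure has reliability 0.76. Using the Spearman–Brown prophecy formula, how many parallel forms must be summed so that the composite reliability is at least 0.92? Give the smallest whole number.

k ≥ ρ*(1−ρ₁)/(ρ₁(1−ρ*)) = 0.92·0.24 / (0.76·0.08) = 3.632.
Smallest integer k = 4.

4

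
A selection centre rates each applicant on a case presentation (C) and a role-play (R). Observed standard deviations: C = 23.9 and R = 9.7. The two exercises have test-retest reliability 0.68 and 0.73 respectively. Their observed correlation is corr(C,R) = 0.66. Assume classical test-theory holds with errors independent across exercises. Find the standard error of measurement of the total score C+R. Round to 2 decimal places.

Var(total) = 665.3 + 306.016 = 971.316.
True-score variance = 457.108 + 306.016 = 763.124, so reliability = 0.7857.
Error variance = 971.316 − 763.124 = 208.191; SEM = √208.191 = 14.43.

14.43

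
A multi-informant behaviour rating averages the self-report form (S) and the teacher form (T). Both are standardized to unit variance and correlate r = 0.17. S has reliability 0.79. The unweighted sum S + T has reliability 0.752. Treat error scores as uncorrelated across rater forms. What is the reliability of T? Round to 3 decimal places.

Var(S+T) = 2 + 2·0.17 = 2.340.
True-score variance = ρ_S + ρ_T + 2·0.17, so 0.752 = (0.79 + ρ_T + 0.34) / 2.340.
ρ_T = 0.752·2.340 − 0.79 − 0.34 = 0.630.

0.630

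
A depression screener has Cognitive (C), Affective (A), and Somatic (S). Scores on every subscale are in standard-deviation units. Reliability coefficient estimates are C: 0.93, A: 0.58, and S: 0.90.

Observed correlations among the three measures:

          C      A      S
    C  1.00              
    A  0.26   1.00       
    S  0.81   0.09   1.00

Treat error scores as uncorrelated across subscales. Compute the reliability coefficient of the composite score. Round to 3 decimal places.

Var(C+A+S) = 3 + 2·[0.26 + 0.81 + 0.09] = 3 + 2.32 = 5.32.
With uncorrelated errors the cross-covariances are all true-score covariance, so they carry over unchanged; only the diagonal terms shrink to ρᵢσᵢ².
True-score variance = [0.93 + 0.58 + 0.90] + 2.32 = 2.41 + 2.32 = 4.73.
Reliability = 4.73 / 5.32 = 0.889.

0.889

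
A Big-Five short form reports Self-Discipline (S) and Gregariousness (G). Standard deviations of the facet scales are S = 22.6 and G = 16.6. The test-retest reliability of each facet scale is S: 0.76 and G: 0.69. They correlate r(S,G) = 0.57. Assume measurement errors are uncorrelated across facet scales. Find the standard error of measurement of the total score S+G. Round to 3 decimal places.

Var(total) = 786.32 + 427.682 = 1214.
True-score variance = 578.314 + 427.682 = 1006, so reliability = 0.8287.
Error variance = 1214 − 1006 = 208.006; SEM = √208.006 = 14.422.

14.422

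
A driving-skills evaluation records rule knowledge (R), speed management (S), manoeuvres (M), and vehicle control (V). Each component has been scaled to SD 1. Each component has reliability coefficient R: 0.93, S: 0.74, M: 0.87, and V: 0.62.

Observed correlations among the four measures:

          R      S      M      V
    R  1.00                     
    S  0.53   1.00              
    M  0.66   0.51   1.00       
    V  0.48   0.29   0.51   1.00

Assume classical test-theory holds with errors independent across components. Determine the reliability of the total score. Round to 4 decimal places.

Var(R+S+M+V) = 4 + 2·[0.53 + 0.66 + 0.48 + 0.51 + 0.29 + 0.51] = 4 + 5.96 = 9.96.
Because errors are independent across components, Cov(Tᵢ,Tⱼ) = Cov(Xᵢ,Xⱼ); the off-diagonal part of the true-score variance is the same as above.
True-score variance = [0.93 + 0.74 + 0.87 + 0.62] + 5.96 = 3.16 + 5.96 = 9.12.
Reliability = 9.12 / 9.96 = 0.9157.

0.9157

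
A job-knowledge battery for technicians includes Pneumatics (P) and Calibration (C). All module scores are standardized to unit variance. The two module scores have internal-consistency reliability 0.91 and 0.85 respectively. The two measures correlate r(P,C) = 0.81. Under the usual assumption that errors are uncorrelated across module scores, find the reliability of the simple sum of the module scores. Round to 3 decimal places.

Var(P+C) = 2 + 2·[0.81] = 2 + 1.62 = 3.62.
Because errors are independent across components, Cov(Tᵢ,Tⱼ) = Cov(Xᵢ,Xⱼ); the off-diagonal part of the true-score variance is the same as above.
True-score variance = [0.91 + 0.85] + 1.62 = 1.76 + 1.62 = 3.38.
Reliability = 3.38 / 3.62 = 0.934.

0.934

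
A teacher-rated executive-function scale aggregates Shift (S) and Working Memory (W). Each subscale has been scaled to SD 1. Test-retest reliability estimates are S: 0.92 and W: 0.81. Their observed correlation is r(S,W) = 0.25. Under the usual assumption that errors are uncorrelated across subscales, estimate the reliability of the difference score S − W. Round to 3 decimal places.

0.820

Var(S−W) = 1 + 1 − 2·0.25 = 2 − 0.5 = 1.5.
With uncorrelated errors the cross-covariances are all true-score covariance, so they carry over unchanged; only the diagonal terms shrink to ρᵢσᵢ².
True-score variance = [0.92 + 0.81] − 0.5 = 1.73 − 0.5 = 1.23.
Reliability = 1.23 / 1.5 = 0.820.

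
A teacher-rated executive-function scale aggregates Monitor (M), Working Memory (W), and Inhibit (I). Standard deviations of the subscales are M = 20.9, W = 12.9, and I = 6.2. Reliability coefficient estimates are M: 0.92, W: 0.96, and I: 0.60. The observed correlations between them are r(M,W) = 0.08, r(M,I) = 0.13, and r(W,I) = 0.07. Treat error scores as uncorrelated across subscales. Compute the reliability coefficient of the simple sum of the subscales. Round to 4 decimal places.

Var(M+W+I) = 20.9² + 12.9² + 6.2² + 2·[20.9·12.9·0.08 + 20.9·6.2·0.13 + 12.9·6.2·0.07] = 641.66 + 88.0256 = 729.686.
Because errors are independent across components, Cov(Tᵢ,Tⱼ) = Cov(Xᵢ,Xⱼ); the off-diagonal part of the true-score variance is the same as above.
True-score variance = [20.9²·0.92 + 12.9²·0.96 + 6.2²·0.60] + 88.0256 = 584.683 + 88.0256 = 672.708.
Reliability = 672.708 / 729.686 = 0.9219.

0.9219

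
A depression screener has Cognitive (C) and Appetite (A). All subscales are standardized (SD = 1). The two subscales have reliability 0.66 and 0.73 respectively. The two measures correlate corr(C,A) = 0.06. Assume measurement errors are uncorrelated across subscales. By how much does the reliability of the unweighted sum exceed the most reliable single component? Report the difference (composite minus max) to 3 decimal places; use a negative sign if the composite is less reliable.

Var(sum) = 2 + 0.12 = 2.12; true-score variance = 1.39 + 0.12 = 1.51; composite reliability = 0.7123.
Max component reliability = 0.7300.
Difference = 0.7123 − 0.7300 = -0.018.

-0.018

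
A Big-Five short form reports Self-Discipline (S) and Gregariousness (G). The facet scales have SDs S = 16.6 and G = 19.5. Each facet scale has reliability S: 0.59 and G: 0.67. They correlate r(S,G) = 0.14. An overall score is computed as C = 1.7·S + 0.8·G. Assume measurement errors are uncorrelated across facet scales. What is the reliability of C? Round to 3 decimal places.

0.650

Var(C) = 1.7²·16.6² + 0.8²·19.5² + 2·[1.36·16.6·19.5·0.14] = 1039.73 + 123.265 = 1162.99.
Under uncorrelated errors the observed covariances equal the true-score covariances, so only the own-variance terms attenuate.
True-score variance = [1.7²·16.6²·0.59 + 0.8²·19.5²·0.67] + 123.265 = 632.909 + 123.265 = 756.174.
Reliability = 756.174 / 1162.99 = 0.650.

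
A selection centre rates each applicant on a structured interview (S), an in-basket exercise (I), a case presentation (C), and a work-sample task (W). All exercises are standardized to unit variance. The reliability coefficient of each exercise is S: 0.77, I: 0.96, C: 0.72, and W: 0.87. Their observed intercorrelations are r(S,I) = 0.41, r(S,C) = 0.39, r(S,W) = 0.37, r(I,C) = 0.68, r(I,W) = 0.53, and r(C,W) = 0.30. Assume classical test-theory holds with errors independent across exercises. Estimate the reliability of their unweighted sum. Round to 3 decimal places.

0.927

Var(S+I+C+W) = 4 + 2·[0.41 + 0.39 + 0.37 + 0.68 + 0.53 + 0.30] = 4 + 5.36 = 9.36.
With uncorrelated errors the cross-covariances are all true-score covariance, so they carry over unchanged; only the diagonal terms shrink to ρᵢσᵢ².
True-score variance = [0.77 + 0.96 + 0.72 + 0.87] + 5.36 = 3.32 + 5.36 = 8.68.
Reliability = 8.68 / 9.36 = 0.927.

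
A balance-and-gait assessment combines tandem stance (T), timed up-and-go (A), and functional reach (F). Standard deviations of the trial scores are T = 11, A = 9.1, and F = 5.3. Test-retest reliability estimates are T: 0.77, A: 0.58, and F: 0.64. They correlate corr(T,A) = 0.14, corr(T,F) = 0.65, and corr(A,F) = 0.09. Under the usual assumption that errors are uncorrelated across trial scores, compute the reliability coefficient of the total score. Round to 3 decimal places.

0.789

Var(T+A+F) = 11² + 9.1² + 5.3² + 2·[11·9.1·0.14 + 11·5.3·0.65 + 9.1·5.3·0.09] = 231.9 + 112.499 = 344.399.
Under uncorrelated errors the observed covariances equal the true-score covariances, so only the own-variance terms attenuate.
True-score variance = [11²·0.77 + 9.1²·0.58 + 5.3²·0.64] + 112.499 = 159.177 + 112.499 = 271.677.
Reliability = 271.677 / 344.399 = 0.789.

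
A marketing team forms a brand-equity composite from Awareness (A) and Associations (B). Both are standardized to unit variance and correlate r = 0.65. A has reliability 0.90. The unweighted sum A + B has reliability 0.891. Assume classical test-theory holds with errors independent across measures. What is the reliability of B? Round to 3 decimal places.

0.740

Var(A+B) = 2 + 2·0.65 = 3.300.
True-score variance = ρ_A + ρ_B + 2·0.65, so 0.891 = (0.90 + ρ_B + 1.30) / 3.300.
ρ_B = 0.891·3.300 − 0.90 − 1.30 = 0.740.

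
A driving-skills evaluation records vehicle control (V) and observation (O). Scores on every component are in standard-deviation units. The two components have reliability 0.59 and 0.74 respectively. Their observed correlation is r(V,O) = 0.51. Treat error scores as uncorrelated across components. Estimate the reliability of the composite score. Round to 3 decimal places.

Var(V+O) = 2 + 2·[0.51] = 2 + 1.02 = 3.02.
Under uncorrelated errors the observed covariances equal the true-score covariances, so only the own-variance terms attenuate.
True-score variance = [0.59 + 0.74] + 1.02 = 1.33 + 1.02 = 2.35.
Reliability = 2.35 / 3.02 = 0.778.

0.778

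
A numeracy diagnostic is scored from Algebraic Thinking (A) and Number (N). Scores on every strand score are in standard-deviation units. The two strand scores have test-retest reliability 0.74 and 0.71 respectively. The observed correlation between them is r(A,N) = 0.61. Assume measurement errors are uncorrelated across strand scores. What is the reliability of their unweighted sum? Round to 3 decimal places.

Var(A+N) = 2 + 2·[0.61] = 2 + 1.22 = 3.22.
Because errors are independent across components, Cov(Tᵢ,Tⱼ) = Cov(Xᵢ,Xⱼ); the off-diagonal part of the true-score variance is the same as above.
True-score variance = [0.74 + 0.71] + 1.22 = 1.45 + 1.22 = 2.67.
Reliability = 2.67 / 3.22 = 0.829.

0.829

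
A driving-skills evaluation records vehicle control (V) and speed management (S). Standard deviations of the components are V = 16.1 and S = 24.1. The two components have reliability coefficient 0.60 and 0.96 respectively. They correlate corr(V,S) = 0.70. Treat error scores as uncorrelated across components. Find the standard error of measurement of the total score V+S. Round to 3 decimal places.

Var(total) = 840.02 + 543.214 = 1383.23.
True-score variance = 713.104 + 543.214 = 1256.32, so reliability = 0.9082.
Error variance = 1383.23 − 1256.32 = 126.916; SEM = √126.916 = 11.266.

11.266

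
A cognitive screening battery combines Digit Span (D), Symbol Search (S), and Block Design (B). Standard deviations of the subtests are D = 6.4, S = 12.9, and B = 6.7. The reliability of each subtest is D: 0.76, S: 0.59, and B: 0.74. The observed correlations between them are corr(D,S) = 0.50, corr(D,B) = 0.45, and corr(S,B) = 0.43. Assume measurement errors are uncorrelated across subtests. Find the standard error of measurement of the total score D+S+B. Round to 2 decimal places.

Var(total) = 252.26 + 195.482 = 447.742.
True-score variance = 162.53 + 195.482 = 358.012, so reliability = 0.7996.
Error variance = 447.742 − 358.012 = 89.7299; SEM = √89.7299 = 9.47.

9.47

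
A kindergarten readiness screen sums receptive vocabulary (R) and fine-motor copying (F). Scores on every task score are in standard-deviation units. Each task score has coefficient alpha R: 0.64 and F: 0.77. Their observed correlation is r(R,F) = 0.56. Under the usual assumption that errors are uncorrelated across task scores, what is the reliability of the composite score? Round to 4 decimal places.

Var(R+F) = 2 + 2·[0.56] = 2 + 1.12 = 3.12.
With uncorrelated errors the cross-covariances are all true-score covariance, so they carry over unchanged; only the diagonal terms shrink to ρᵢσᵢ².
True-score variance = [0.64 + 0.77] + 1.12 = 1.41 + 1.12 = 2.53.
Reliability = 2.53 / 3.12 = 0.8109.

0.8109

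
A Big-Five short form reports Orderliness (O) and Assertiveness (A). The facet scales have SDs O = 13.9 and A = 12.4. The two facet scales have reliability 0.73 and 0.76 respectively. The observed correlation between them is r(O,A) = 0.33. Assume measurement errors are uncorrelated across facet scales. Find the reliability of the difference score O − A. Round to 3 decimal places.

Var(O−A) = 13.9² + 12.4² − 2·13.9·12.4·0.33 = 346.97 − 113.758 = 233.212.
Under uncorrelated errors the observed covariances equal the true-score covariances, so only the own-variance terms attenuate.
True-score variance = [13.9²·0.73 + 12.4²·0.76] − 113.758 = 257.901 − 113.758 = 144.143.
Reliability = 144.143 / 233.212 = 0.618.

0.618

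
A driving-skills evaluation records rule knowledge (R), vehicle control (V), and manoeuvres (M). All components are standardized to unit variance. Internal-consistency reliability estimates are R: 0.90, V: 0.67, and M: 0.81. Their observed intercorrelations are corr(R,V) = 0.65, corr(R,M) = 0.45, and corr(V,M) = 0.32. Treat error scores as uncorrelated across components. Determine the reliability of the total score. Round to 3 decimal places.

0.894

Var(R+V+M) = 3 + 2·[0.65 + 0.45 + 0.32] = 3 + 2.84 = 5.84.
Under uncorrelated errors the observed covariances equal the true-score covariances, so only the own-variance terms attenuate.
True-score variance = [0.90 + 0.67 + 0.81] + 2.84 = 2.38 + 2.84 = 5.22.
Reliability = 5.22 / 5.84 = 0.894.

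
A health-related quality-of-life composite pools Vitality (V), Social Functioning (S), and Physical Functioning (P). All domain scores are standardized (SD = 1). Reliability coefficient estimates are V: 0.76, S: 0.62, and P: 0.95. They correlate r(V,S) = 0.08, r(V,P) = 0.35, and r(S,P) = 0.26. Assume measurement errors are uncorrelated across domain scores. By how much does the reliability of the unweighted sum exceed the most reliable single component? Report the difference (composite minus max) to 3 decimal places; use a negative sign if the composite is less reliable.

Var(sum) = 3 + 1.38 = 4.38; true-score variance = 2.33 + 1.38 = 3.71; composite reliability = 0.8470.
Max component reliability = 0.9500.
Difference = 0.8470 − 0.9500 = -0.103.

-0.103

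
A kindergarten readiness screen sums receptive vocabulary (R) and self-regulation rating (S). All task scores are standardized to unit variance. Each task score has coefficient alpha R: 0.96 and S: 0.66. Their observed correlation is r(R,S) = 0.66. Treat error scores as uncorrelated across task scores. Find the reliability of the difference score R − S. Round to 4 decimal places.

Var(R−S) = 1 + 1 − 2·0.66 = 2 − 1.32 = 0.68.
Because errors are independent across components, Cov(Tᵢ,Tⱼ) = Cov(Xᵢ,Xⱼ); the off-diagonal part of the true-score variance is the same as above.
True-score variance = [0.96 + 0.66] − 1.32 = 1.62 − 1.32 = 0.3.
Reliability = 0.3 / 0.68 = 0.4412.

0.4412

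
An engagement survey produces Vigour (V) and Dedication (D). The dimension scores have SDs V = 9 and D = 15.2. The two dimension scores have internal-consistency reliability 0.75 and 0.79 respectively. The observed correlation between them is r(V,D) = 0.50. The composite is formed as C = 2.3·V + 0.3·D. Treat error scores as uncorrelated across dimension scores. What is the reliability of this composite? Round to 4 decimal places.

Var(C) = 2.3²·9² + 0.3²·15.2² + 2·[0.69·9·15.2·0.50] = 449.284 + 94.392 = 543.676.
Under uncorrelated errors the observed covariances equal the true-score covariances, so only the own-variance terms attenuate.
True-score variance = [2.3²·9²·0.75 + 0.3²·15.2²·0.79] + 94.392 = 337.794 + 94.392 = 432.186.
Reliability = 432.186 / 543.676 = 0.7949.

0.7949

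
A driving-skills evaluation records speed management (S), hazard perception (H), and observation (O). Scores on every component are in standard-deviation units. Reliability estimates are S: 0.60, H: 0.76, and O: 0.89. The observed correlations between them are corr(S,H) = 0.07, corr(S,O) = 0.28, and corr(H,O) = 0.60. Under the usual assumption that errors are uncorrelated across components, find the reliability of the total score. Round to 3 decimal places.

0.847

Var(S+H+O) = 3 + 2·[0.07 + 0.28 + 0.60] = 3 + 1.9 = 4.9.
Because errors are independent across components, Cov(Tᵢ,Tⱼ) = Cov(Xᵢ,Xⱼ); the off-diagonal part of the true-score variance is the same as above.
True-score variance = [0.60 + 0.76 + 0.89] + 1.9 = 2.25 + 1.9 = 4.15.
Reliability = 4.15 / 4.9 = 0.847.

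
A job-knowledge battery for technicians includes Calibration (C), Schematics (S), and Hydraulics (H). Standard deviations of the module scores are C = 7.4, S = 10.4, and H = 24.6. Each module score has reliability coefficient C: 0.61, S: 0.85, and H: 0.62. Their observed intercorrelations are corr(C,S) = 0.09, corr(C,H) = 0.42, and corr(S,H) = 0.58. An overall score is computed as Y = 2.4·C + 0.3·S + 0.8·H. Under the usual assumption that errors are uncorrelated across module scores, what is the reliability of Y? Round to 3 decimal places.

0.750

Var(Y) = 2.4²·7.4² + 0.3²·10.4² + 0.8²·24.6² + 2·[0.72·7.4·10.4·0.09 + 1.92·7.4·24.6·0.42 + 0.24·10.4·24.6·0.58] = 712.454 + 374.794 = 1087.25.
With uncorrelated errors the cross-covariances are all true-score covariance, so they carry over unchanged; only the diagonal terms shrink to ρᵢσᵢ².
True-score variance = [2.4²·7.4²·0.61 + 0.3²·10.4²·0.85 + 0.8²·24.6²·0.62] + 374.794 = 440.806 + 374.794 = 815.6.
Reliability = 815.6 / 1087.25 = 0.750.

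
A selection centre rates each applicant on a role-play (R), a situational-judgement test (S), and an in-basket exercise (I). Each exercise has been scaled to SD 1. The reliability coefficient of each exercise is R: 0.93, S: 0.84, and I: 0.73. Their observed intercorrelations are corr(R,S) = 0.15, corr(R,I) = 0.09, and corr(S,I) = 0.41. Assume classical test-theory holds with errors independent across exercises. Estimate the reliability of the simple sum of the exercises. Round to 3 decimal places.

0.884

Var(R+S+I) = 3 + 2·[0.15 + 0.09 + 0.41] = 3 + 1.3 = 4.3.
Because errors are independent across components, Cov(Tᵢ,Tⱼ) = Cov(Xᵢ,Xⱼ); the off-diagonal part of the true-score variance is the same as above.
True-score variance = [0.93 + 0.84 + 0.73] + 1.3 = 2.5 + 1.3 = 3.8.
Reliability = 3.8 / 4.3 = 0.884.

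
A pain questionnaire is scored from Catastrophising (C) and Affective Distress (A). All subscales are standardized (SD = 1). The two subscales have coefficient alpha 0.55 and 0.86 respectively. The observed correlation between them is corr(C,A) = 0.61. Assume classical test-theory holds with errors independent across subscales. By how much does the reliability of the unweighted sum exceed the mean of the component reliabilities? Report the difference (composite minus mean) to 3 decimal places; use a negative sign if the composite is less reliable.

0.112

Var(sum) = 2 + 1.22 = 3.22; true-score variance = 1.41 + 1.22 = 2.63; composite reliability = 0.8168.
Mean component reliability = 0.7050.
Difference = 0.8168 − 0.7050 = 0.112.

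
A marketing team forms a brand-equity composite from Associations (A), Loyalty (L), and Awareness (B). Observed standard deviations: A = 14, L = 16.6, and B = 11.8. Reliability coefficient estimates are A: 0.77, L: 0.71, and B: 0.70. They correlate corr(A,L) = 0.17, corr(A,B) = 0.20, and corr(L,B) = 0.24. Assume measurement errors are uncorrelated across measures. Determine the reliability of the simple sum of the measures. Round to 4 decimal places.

Var(A+L+B) = 14² + 16.6² + 11.8² + 2·[14·16.6·0.17 + 14·11.8·0.20 + 16.6·11.8·0.24] = 610.8 + 239.118 = 849.918.
With uncorrelated errors the cross-covariances are all true-score covariance, so they carry over unchanged; only the diagonal terms shrink to ρᵢσᵢ².
True-score variance = [14²·0.77 + 16.6²·0.71 + 11.8²·0.70] + 239.118 = 444.036 + 239.118 = 683.154.
Reliability = 683.154 / 849.918 = 0.8038.

0.8038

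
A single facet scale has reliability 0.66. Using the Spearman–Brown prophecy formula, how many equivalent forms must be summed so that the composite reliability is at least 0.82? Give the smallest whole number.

k ≥ ρ*(1−ρ₁)/(ρ₁(1−ρ*)) = 0.82·0.34 / (0.66·0.18) = 2.347.
Smallest integer k = 3.

3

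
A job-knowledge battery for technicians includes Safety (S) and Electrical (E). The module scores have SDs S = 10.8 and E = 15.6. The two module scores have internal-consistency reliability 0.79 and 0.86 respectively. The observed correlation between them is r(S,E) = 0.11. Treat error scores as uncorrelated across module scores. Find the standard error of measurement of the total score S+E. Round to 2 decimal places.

Var(total) = 360 + 37.0656 = 397.066.
True-score variance = 301.435 + 37.0656 = 338.501, so reliability = 0.8525.
Error variance = 397.066 − 338.501 = 58.5648; SEM = √58.5648 = 7.65.

7.65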